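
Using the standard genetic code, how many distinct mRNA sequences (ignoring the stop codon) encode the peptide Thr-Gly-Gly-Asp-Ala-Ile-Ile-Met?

Thr: 4 codons.
Gly: 4 codons.
Gly: 4 codons.
Asp: 2 codons.
Ala: 4 codons.
Ile: 3 codons.
Ile: 3 codons.
Met: 1 codon.
4 × 4 × 4 × 2 × 4 × 3 × 3 × 1 = 4608.

4608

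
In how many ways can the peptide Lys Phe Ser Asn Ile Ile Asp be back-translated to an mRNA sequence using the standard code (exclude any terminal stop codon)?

Lys: 2 codons.
Phe: 2 codons.
Ser: 6 codons.
Asn: 2 codons.
Ile: 3 codons.
Ile: 3 codons.
Asp: 2 codons.
2 × 2 × 6 × 2 × 3 × 3 × 2 = 864.

864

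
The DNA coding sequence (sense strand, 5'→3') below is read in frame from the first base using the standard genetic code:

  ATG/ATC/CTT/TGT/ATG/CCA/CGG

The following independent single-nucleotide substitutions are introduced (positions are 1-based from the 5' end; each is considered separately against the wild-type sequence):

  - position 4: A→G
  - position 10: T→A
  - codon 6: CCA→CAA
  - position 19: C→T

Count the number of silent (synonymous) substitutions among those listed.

0

Codon 2: ATC (Ile) → GTC (Val) — missense.
Codon 4: TGT (Cys) → AGT (Ser) — missense.
Codon 6: CCA (Pro) → CAA (Gln) — missense.
Codon 7: CGG (Arg) → TGG (Trp) — missense.
Synonymous: 0 of 4.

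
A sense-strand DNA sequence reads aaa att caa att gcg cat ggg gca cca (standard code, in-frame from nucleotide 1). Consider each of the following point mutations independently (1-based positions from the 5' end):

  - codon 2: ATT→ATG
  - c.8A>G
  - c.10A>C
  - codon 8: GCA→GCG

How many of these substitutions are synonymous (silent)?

Codon 2: ATT (Ile) → ATG (Met) — missense.
Codon 3: CAA (Gln) → CGA (Arg) — missense.
Codon 4: ATT (Ile) → CTT (Leu) — missense.
Codon 8: GCA (Ala) → GCG (Ala) — synonymous.
Synonymous: 1 of 4.

1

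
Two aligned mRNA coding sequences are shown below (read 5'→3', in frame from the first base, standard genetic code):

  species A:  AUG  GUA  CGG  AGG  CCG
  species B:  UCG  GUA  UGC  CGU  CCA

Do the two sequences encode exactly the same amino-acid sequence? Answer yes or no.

no

Codon 1: AUG Met / UCG Ser — nonsynonymous.
Codon 2: GUA Val / GUA Val — identical.
Codon 3: CGG Arg / UGC Cys — nonsynonymous.
Codon 4: AGG Arg / CGU Arg — synonymous.
Codon 5: CCG Pro / CCA Pro — synonymous.
Nonsynonymous differences: 2 → different protein.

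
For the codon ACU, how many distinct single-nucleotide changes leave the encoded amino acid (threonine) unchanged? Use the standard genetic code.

3

Position 1: none → 0 synonymous.
Position 2: none → 0 synonymous.
Position 3: ACC, ACA, ACG → 3 synonymous.
Total: 0 + 0 + 3 = 3.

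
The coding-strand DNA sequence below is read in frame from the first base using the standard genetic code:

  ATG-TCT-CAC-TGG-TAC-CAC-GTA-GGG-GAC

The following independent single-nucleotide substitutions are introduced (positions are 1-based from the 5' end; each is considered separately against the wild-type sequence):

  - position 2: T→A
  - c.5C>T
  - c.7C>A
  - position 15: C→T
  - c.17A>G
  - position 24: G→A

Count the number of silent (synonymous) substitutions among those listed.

2

Codon 1: ATG (Met) → AAG (Lys) — missense.
Codon 2: TCT (Ser) → TTT (Phe) — missense.
Codon 3: CAC (His) → AAC (Asn) — missense.
Codon 5: TAC (Tyr) → TAT (Tyr) — synonymous.
Codon 6: CAC (His) → CGC (Arg) — missense.
Codon 8: GGG (Gly) → GGA (Gly) — synonymous.
Synonymous: 2 of 6.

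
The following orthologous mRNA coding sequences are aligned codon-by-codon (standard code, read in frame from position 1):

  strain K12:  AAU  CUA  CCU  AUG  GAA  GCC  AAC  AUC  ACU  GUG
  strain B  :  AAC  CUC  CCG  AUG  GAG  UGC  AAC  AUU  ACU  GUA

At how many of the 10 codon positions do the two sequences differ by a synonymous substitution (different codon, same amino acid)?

Codon 1: AAU Asn / AAC Asn — synonymous.
Codon 2: CUA Leu / CUC Leu — synonymous.
Codon 3: CCU Pro / CCG Pro — synonymous.
Codon 4: AUG Met / AUG Met — identical.
Codon 5: GAA Glu / GAG Glu — synonymous.
Codon 6: GCC Ala / UGC Cys — nonsynonymous.
Codon 7: AAC Asn / AAC Asn — identical.
Codon 8: AUC Ile / AUU Ile — synonymous.
Codon 9: ACU Thr / ACU Thr — identical.
Codon 10: GUG Val / GUA Val — synonymous.
Synonymous differences: 6.

6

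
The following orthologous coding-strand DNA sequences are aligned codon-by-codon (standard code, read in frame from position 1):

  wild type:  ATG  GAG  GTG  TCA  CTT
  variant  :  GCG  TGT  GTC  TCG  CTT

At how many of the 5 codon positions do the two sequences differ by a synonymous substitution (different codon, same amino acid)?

2

Codon 1: ATG Met / GCG Ala — nonsynonymous.
Codon 2: GAG Glu / TGT Cys — nonsynonymous.
Codon 3: GTG Val / GTC Val — synonymous.
Codon 4: TCA Ser / TCG Ser — synonymous.
Codon 5: CTT Leu / CTT Leu — identical.
Synonymous differences: 2.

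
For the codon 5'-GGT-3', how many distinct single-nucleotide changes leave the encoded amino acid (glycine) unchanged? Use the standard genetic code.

Position 1: none → 0 synonymous.
Position 2: none → 0 synonymous.
Position 3: GGC, GGA, GGG → 3 synonymous.
Total: 0 + 0 + 3 = 3.

3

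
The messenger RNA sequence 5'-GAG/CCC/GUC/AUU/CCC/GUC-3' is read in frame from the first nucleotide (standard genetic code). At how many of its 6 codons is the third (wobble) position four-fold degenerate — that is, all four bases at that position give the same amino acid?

4

Codon 1 GAG (Glu): third position 2-fold.
Codon 2 CCC (Pro): third position 4-fold.
Codon 3 GUC (Val): third position 4-fold.
Codon 4 AUU (Ile): third position 3-fold.
Codon 5 CCC (Pro): third position 4-fold.
Codon 6 GUC (Val): third position 4-fold.
Four-fold degenerate third positions: 4.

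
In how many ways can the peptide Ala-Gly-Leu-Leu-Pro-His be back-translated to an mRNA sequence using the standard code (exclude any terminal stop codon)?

Ala: 4 codons.
Gly: 4 codons.
Leu: 6 codons.
Leu: 6 codons.
Pro: 4 codons.
His: 2 codons.
4 × 4 × 6 × 6 × 4 × 2 = 4608.

4608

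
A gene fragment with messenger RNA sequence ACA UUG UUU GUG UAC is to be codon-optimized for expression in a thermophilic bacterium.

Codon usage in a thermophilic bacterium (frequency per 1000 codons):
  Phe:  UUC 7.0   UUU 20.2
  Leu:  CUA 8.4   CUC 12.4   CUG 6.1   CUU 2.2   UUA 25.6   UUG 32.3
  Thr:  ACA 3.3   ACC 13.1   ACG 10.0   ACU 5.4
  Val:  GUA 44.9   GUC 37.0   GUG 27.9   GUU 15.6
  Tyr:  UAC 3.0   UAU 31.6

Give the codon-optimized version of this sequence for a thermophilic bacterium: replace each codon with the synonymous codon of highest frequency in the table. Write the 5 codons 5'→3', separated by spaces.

ACC UUG UUU GUA UAU

Codon 1 (Thr): best is ACC at 13.1.
Codon 2 (Leu): best is UUG at 32.3.
Codon 3 (Phe): best is UUU at 20.2.
Codon 4 (Val): best is GUA at 44.9.
Codon 5 (Tyr): best is UAU at 31.6.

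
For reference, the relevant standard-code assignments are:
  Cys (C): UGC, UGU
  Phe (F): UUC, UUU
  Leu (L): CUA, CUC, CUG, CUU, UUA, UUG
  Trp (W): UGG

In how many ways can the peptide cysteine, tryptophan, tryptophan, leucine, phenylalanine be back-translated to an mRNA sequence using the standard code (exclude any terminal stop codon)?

24

Cys: 2 codons.
Trp: 1 codon.
Trp: 1 codon.
Leu: 6 codons.
Phe: 2 codons.
2 × 1 × 1 × 6 × 2 = 24.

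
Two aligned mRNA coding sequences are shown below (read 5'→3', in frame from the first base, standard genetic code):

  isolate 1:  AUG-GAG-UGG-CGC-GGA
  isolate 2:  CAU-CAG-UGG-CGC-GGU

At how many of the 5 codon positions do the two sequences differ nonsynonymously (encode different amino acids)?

2

Codon 1: AUG Met / CAU His — nonsynonymous.
Codon 2: GAG Glu / CAG Gln — nonsynonymous.
Codon 3: UGG Trp / UGG Trp — identical.
Codon 4: CGC Arg / CGC Arg — identical.
Codon 5: GGA Gly / GGU Gly — synonymous.
Nonsynonymous differences: 2.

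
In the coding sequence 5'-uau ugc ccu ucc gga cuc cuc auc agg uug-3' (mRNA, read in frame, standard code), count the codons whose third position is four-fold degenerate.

5

Codon 1 UAU (Tyr): third position 2-fold.
Codon 2 UGC (Cys): third position 2-fold.
Codon 3 CCU (Pro): third position 4-fold.
Codon 4 UCC (Ser): third position 4-fold.
Codon 5 GGA (Gly): third position 4-fold.
Codon 6 CUC (Leu): third position 4-fold.
Codon 7 CUC (Leu): third position 4-fold.
Codon 8 AUC (Ile): third position 3-fold.
Codon 9 AGG (Arg): third position 2-fold.
Codon 10 UUG (Leu): third position 2-fold.
Four-fold degenerate third positions: 5.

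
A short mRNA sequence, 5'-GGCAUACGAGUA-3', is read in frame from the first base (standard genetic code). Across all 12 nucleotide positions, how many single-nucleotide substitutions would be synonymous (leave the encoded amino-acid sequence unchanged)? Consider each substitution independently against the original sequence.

Codon 1 (GGC, Gly): 3 synonymous substitutions.
Codon 2 (AUA, Ile): 2 synonymous substitutions.
Codon 3 (CGA, Arg): 4 synonymous substitutions.
Codon 4 (GUA, Val): 3 synonymous substitutions.
Total: 3 + 2 + 4 + 3 = 12.

12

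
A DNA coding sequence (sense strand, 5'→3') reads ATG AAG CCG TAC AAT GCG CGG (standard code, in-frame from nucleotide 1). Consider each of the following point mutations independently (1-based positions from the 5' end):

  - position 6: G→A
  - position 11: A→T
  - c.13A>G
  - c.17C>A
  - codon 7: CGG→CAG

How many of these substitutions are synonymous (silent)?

Codon 2: AAG (Lys) → AAA (Lys) — synonymous.
Codon 4: TAC (Tyr) → TTC (Phe) — missense.
Codon 5: AAT (Asn) → GAT (Asp) — missense.
Codon 6: GCG (Ala) → GAG (Glu) — missense.
Codon 7: CGG (Arg) → CAG (Gln) — missense.
Synonymous: 1 of 5.

1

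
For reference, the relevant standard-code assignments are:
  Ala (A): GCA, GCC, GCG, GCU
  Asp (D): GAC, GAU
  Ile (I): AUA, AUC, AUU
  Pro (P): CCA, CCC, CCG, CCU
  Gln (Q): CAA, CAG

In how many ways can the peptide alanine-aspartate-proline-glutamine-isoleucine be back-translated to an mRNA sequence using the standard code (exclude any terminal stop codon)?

Ala: 4 codons.
Asp: 2 codons.
Pro: 4 codons.
Gln: 2 codons.
Ile: 3 codons.
4 × 2 × 4 × 2 × 3 = 192.

192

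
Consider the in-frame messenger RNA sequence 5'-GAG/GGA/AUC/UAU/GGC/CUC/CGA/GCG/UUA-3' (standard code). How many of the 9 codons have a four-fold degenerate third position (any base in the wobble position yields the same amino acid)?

5

Codon 1 GAG (Glu): third position 2-fold.
Codon 2 GGA (Gly): third position 4-fold.
Codon 3 AUC (Ile): third position 3-fold.
Codon 4 UAU (Tyr): third position 2-fold.
Codon 5 GGC (Gly): third position 4-fold.
Codon 6 CUC (Leu): third position 4-fold.
Codon 7 CGA (Arg): third position 4-fold.
Codon 8 GCG (Ala): third position 4-fold.
Codon 9 UUA (Leu): third position 2-fold.
Four-fold degenerate third positions: 5.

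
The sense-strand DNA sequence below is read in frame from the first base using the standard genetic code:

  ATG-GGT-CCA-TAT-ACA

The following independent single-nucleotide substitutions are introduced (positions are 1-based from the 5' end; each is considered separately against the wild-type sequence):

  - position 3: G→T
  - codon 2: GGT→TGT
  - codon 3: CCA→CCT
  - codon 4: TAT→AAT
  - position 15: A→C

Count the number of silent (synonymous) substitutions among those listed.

Codon 1: ATG (Met) → ATT (Ile) — missense.
Codon 2: GGT (Gly) → TGT (Cys) — missense.
Codon 3: CCA (Pro) → CCT (Pro) — synonymous.
Codon 4: TAT (Tyr) → AAT (Asn) — missense.
Codon 5: ACA (Thr) → ACC (Thr) — synonymous.
Synonymous: 2 of 5.

2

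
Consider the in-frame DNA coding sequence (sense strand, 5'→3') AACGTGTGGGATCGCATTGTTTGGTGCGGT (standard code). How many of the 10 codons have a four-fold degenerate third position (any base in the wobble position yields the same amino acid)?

Codon 1 AAC (Asn): third position 2-fold.
Codon 2 GTG (Val): third position 4-fold.
Codon 3 TGG (Trp): third position 1-fold.
Codon 4 GAT (Asp): third position 2-fold.
Codon 5 CGC (Arg): third position 4-fold.
Codon 6 ATT (Ile): third position 3-fold.
Codon 7 GTT (Val): third position 4-fold.
Codon 8 TGG (Trp): third position 1-fold.
Codon 9 TGC (Cys): third position 2-fold.
Codon 10 GGT (Gly): third position 4-fold.
Four-fold degenerate third positions: 4.

4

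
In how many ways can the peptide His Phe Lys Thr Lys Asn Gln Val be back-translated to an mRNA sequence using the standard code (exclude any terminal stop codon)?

His: 2 codons.
Phe: 2 codons.
Lys: 2 codons.
Thr: 4 codons.
Lys: 2 codons.
Asn: 2 codons.
Gln: 2 codons.
Val: 4 codons.
2 × 2 × 2 × 4 × 2 × 2 × 2 × 4 = 1024.

1024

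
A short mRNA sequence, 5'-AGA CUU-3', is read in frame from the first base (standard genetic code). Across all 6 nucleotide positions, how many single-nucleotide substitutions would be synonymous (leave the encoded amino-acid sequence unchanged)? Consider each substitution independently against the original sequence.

Codon 1 (AGA, Arg): 2 synonymous substitutions.
Codon 2 (CUU, Leu): 3 synonymous substitutions.
Total: 2 + 3 = 5.

5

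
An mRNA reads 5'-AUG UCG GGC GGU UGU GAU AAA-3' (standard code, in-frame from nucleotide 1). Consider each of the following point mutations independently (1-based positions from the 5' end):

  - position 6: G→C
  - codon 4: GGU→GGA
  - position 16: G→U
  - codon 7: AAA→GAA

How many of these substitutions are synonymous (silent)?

Codon 2: UCG (Ser) → UCC (Ser) — synonymous.
Codon 4: GGU (Gly) → GGA (Gly) — synonymous.
Codon 6: GAU (Asp) → UAU (Tyr) — missense.
Codon 7: AAA (Lys) → GAA (Glu) — missense.
Synonymous: 2 of 4.

2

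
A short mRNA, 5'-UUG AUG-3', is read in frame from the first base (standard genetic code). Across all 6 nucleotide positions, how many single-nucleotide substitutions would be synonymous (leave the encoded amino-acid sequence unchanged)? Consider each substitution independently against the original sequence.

2

Codon 1 (UUG, Leu): 2 synonymous substitutions.
Codon 2 (AUG, Met): 0 synonymous substitutions.
Total: 2 + 0 = 2.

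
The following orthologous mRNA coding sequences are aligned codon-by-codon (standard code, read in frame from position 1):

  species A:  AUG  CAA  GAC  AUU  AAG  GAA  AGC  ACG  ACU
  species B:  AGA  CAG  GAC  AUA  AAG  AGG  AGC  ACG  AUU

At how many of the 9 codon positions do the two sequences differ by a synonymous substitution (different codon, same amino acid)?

2

Codon 1: AUG Met / AGA Arg — nonsynonymous.
Codon 2: CAA Gln / CAG Gln — synonymous.
Codon 3: GAC Asp / GAC Asp — identical.
Codon 4: AUU Ile / AUA Ile — synonymous.
Codon 5: AAG Lys / AAG Lys — identical.
Codon 6: GAA Glu / AGG Arg — nonsynonymous.
Codon 7: AGC Ser / AGC Ser — identical.
Codon 8: ACG Thr / ACG Thr — identical.
Codon 9: ACU Thr / AUU Ile — nonsynonymous.
Synonymous differences: 2.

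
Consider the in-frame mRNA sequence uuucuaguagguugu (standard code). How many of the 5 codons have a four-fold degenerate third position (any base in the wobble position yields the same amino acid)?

3

Codon 1 UUU (Phe): third position 2-fold.
Codon 2 CUA (Leu): third position 4-fold.
Codon 3 GUA (Val): third position 4-fold.
Codon 4 GGU (Gly): third position 4-fold.
Codon 5 UGU (Cys): third position 2-fold.
Four-fold degenerate third positions: 3.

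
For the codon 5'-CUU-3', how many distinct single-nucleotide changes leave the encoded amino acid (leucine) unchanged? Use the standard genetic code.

Position 1: none → 0 synonymous.
Position 2: none → 0 synonymous.
Position 3: CUC, CUA, CUG → 3 synonymous.
Total: 0 + 0 + 3 = 3.

3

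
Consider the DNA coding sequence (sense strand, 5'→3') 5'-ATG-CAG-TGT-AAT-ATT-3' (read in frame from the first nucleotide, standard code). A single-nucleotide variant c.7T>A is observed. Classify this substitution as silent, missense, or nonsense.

Position 7 falls in codon 3: TGT → Cys.
After the substitution the codon is AGT → Ser.
Cys ≠ Ser, so this is a missense mutation.

missense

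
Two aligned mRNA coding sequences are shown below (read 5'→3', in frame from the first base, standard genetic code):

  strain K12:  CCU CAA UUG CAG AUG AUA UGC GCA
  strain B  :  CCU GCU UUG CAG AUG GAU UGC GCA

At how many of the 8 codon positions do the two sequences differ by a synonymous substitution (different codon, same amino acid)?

Codon 1: CCU Pro / CCU Pro — identical.
Codon 2: CAA Gln / GCU Ala — nonsynonymous.
Codon 3: UUG Leu / UUG Leu — identical.
Codon 4: CAG Gln / CAG Gln — identical.
Codon 5: AUG Met / AUG Met — identical.
Codon 6: AUA Ile / GAU Asp — nonsynonymous.
Codon 7: UGC Cys / UGC Cys — identical.
Codon 8: GCA Ala / GCA Ala — identical.
Synonymous differences: 0.

0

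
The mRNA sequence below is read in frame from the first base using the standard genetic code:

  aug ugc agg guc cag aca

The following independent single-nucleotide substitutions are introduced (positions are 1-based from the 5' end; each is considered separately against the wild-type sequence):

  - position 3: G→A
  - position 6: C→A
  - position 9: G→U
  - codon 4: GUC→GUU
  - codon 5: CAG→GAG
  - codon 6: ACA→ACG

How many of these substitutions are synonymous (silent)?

Codon 1: AUG (Met) → AUA (Ile) — missense.
Codon 2: UGC (Cys) → UGA (Stop) — nonsense.
Codon 3: AGG (Arg) → AGU (Ser) — missense.
Codon 4: GUC (Val) → GUU (Val) — synonymous.
Codon 5: CAG (Gln) → GAG (Glu) — missense.
Codon 6: ACA (Thr) → ACG (Thr) — synonymous.
Synonymous: 2 of 6.

2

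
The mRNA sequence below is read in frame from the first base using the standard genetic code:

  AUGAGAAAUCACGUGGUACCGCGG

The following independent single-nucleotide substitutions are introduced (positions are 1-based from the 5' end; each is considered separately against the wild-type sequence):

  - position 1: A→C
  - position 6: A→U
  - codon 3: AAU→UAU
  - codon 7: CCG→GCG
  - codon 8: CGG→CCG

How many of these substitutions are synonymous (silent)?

0

Codon 1: AUG (Met) → CUG (Leu) — missense.
Codon 2: AGA (Arg) → AGU (Ser) — missense.
Codon 3: AAU (Asn) → UAU (Tyr) — missense.
Codon 7: CCG (Pro) → GCG (Ala) — missense.
Codon 8: CGG (Arg) → CCG (Pro) — missense.
Synonymous: 0 of 5.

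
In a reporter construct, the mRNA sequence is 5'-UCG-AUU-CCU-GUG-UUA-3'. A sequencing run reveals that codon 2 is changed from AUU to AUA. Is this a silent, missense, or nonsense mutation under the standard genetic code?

Position 6 falls in codon 2: AUU → Ile.
After the substitution the codon is AUA → Ile.
Both encode Ile, so the change is synonymous.

silent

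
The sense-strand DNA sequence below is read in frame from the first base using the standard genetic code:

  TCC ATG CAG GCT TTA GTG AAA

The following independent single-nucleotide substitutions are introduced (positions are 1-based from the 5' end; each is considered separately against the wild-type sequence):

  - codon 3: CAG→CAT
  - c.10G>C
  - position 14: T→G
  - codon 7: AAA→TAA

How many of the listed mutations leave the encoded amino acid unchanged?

0

Codon 3: CAG (Gln) → CAT (His) — missense.
Codon 4: GCT (Ala) → CCT (Pro) — missense.
Codon 5: TTA (Leu) → TGA (Stop) — nonsense.
Codon 7: AAA (Lys) → TAA (Stop) — nonsense.
Synonymous: 0 of 4.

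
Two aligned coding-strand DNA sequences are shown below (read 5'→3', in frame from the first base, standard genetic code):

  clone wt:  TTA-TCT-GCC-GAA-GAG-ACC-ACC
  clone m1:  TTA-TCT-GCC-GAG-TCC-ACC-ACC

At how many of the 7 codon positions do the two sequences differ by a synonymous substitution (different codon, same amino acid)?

Codon 1: TTA Leu / TTA Leu — identical.
Codon 2: TCT Ser / TCT Ser — identical.
Codon 3: GCC Ala / GCC Ala — identical.
Codon 4: GAA Glu / GAG Glu — synonymous.
Codon 5: GAG Glu / TCC Ser — nonsynonymous.
Codon 6: ACC Thr / ACC Thr — identical.
Codon 7: ACC Thr / ACC Thr — identical.
Synonymous differences: 1.

1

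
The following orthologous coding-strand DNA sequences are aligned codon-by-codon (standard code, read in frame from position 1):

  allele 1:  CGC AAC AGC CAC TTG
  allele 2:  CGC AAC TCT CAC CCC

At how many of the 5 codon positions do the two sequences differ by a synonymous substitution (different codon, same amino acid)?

Codon 1: CGC Arg / CGC Arg — identical.
Codon 2: AAC Asn / AAC Asn — identical.
Codon 3: AGC Ser / TCT Ser — synonymous.
Codon 4: CAC His / CAC His — identical.
Codon 5: TTG Leu / CCC Pro — nonsynonymous.
Synonymous differences: 1.

1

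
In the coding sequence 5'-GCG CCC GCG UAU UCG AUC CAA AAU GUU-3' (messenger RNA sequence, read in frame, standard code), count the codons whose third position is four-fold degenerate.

5

Codon 1 GCG (Ala): third position 4-fold.
Codon 2 CCC (Pro): third position 4-fold.
Codon 3 GCG (Ala): third position 4-fold.
Codon 4 UAU (Tyr): third position 2-fold.
Codon 5 UCG (Ser): third position 4-fold.
Codon 6 AUC (Ile): third position 3-fold.
Codon 7 CAA (Gln): third position 2-fold.
Codon 8 AAU (Asn): third position 2-fold.
Codon 9 GUU (Val): third position 4-fold.
Four-fold degenerate third positions: 5.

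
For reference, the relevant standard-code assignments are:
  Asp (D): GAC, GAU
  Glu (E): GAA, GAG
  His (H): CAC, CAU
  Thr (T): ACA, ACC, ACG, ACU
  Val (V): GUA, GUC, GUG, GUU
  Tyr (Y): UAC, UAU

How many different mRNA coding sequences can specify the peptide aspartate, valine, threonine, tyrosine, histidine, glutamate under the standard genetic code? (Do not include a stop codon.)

256

Asp: 2 codons.
Val: 4 codons.
Thr: 4 codons.
Tyr: 2 codons.
His: 2 codons.
Glu: 2 codons.
2 × 4 × 4 × 2 × 2 × 2 = 256.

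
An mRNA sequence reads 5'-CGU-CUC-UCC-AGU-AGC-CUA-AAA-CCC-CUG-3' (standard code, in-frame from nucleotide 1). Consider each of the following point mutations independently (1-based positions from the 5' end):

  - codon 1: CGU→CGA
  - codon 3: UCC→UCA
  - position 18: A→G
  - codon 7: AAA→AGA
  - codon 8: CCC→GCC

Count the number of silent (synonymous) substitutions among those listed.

Codon 1: CGU (Arg) → CGA (Arg) — synonymous.
Codon 3: UCC (Ser) → UCA (Ser) — synonymous.
Codon 6: CUA (Leu) → CUG (Leu) — synonymous.
Codon 7: AAA (Lys) → AGA (Arg) — missense.
Codon 8: CCC (Pro) → GCC (Ala) — missense.
Synonymous: 3 of 5.

3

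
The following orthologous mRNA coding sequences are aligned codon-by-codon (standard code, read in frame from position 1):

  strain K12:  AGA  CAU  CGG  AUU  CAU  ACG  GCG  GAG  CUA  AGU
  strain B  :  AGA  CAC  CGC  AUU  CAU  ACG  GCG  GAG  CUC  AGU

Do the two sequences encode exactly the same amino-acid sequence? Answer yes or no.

Codon 1: AGA Arg / AGA Arg — identical.
Codon 2: CAU His / CAC His — synonymous.
Codon 3: CGG Arg / CGC Arg — synonymous.
Codon 4: AUU Ile / AUU Ile — identical.
Codon 5: CAU His / CAU His — identical.
Codon 6: ACG Thr / ACG Thr — identical.
Codon 7: GCG Ala / GCG Ala — identical.
Codon 8: GAG Glu / GAG Glu — identical.
Codon 9: CUA Leu / CUC Leu — synonymous.
Codon 10: AGU Ser / AGU Ser — identical.
Nonsynonymous differences: 0 → same protein.

yes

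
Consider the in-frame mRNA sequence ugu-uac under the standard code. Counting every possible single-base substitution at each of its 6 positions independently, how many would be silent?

2

Codon 1 (UGU, Cys): 1 synonymous substitution.
Codon 2 (UAC, Tyr): 1 synonymous substitution.
Total: 1 + 1 = 2.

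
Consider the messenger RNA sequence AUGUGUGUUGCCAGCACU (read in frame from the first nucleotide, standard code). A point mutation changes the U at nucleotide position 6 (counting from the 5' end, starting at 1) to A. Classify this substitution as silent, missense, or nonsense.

nonsense

Position 6 falls in codon 2: UGU → Cys.
After the substitution the codon is UGA → Stop.
The new codon is a stop codon, so this is a nonsense mutation.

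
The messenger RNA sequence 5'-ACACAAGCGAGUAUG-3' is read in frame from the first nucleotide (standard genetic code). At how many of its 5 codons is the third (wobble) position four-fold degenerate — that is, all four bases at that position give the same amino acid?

2

Codon 1 ACA (Thr): third position 4-fold.
Codon 2 CAA (Gln): third position 2-fold.
Codon 3 GCG (Ala): third position 4-fold.
Codon 4 AGU (Ser): third position 2-fold.
Codon 5 AUG (Met): third position 1-fold.
Four-fold degenerate third positions: 2.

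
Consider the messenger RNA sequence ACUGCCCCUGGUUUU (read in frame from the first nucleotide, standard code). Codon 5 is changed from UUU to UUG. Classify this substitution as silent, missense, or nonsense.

Position 15 falls in codon 5: UUU → Phe.
After the substitution the codon is UUG → Leu.
Phe ≠ Leu, so this is a missense mutation.

missense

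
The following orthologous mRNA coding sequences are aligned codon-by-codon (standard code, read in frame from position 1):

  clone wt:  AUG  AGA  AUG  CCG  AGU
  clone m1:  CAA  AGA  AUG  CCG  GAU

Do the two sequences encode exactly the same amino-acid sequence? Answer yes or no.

Codon 1: AUG Met / CAA Gln — nonsynonymous.
Codon 2: AGA Arg / AGA Arg — identical.
Codon 3: AUG Met / AUG Met — identical.
Codon 4: CCG Pro / CCG Pro — identical.
Codon 5: AGU Ser / GAU Asp — nonsynonymous.
Nonsynonymous differences: 2 → different protein.

no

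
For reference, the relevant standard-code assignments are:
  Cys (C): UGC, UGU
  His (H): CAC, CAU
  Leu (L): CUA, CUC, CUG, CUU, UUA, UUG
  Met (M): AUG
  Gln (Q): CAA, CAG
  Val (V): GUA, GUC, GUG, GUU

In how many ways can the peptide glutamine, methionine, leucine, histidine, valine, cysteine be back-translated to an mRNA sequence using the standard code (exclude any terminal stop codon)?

192

Gln: 2 codons.
Met: 1 codon.
Leu: 6 codons.
His: 2 codons.
Val: 4 codons.
Cys: 2 codons.
2 × 1 × 6 × 2 × 4 × 2 = 192.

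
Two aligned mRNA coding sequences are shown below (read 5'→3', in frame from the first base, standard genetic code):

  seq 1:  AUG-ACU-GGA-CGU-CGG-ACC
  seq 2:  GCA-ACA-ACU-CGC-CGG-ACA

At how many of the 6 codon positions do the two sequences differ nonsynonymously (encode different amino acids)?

Codon 1: AUG Met / GCA Ala — nonsynonymous.
Codon 2: ACU Thr / ACA Thr — synonymous.
Codon 3: GGA Gly / ACU Thr — nonsynonymous.
Codon 4: CGU Arg / CGC Arg — synonymous.
Codon 5: CGG Arg / CGG Arg — identical.
Codon 6: ACC Thr / ACA Thr — synonymous.
Nonsynonymous differences: 2.

2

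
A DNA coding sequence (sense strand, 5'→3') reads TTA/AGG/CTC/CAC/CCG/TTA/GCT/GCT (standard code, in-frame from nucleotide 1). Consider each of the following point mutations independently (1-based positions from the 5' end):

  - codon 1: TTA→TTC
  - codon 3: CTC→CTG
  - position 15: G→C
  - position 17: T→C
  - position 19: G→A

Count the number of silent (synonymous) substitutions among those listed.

Codon 1: TTA (Leu) → TTC (Phe) — missense.
Codon 3: CTC (Leu) → CTG (Leu) — synonymous.
Codon 5: CCG (Pro) → CCC (Pro) — synonymous.
Codon 6: TTA (Leu) → TCA (Ser) — missense.
Codon 7: GCT (Ala) → ACT (Thr) — missense.
Synonymous: 2 of 5.

2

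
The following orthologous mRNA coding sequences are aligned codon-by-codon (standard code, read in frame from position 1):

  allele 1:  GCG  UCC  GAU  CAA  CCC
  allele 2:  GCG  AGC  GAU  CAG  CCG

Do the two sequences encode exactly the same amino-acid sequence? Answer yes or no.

yes

Codon 1: GCG Ala / GCG Ala — identical.
Codon 2: UCC Ser / AGC Ser — synonymous.
Codon 3: GAU Asp / GAU Asp — identical.
Codon 4: CAA Gln / CAG Gln — synonymous.
Codon 5: CCC Pro / CCG Pro — synonymous.
Nonsynonymous differences: 0 → same protein.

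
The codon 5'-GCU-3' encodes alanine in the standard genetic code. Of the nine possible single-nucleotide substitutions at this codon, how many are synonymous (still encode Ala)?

Position 1: none → 0 synonymous.
Position 2: none → 0 synonymous.
Position 3: GCC, GCA, GCG → 3 synonymous.
Total: 0 + 0 + 3 = 3.

3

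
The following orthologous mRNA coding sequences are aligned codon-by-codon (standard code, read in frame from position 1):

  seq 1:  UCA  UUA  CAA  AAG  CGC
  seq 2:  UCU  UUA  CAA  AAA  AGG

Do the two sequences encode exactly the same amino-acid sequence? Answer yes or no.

yes

Codon 1: UCA Ser / UCU Ser — synonymous.
Codon 2: UUA Leu / UUA Leu — identical.
Codon 3: CAA Gln / CAA Gln — identical.
Codon 4: AAG Lys / AAA Lys — synonymous.
Codon 5: CGC Arg / AGG Arg — synonymous.
Nonsynonymous differences: 0 → same protein.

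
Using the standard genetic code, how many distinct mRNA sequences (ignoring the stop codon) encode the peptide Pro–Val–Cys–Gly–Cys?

256

Pro: 4 codons.
Val: 4 codons.
Cys: 2 codons.
Gly: 4 codons.
Cys: 2 codons.
4 × 4 × 2 × 4 × 2 = 256.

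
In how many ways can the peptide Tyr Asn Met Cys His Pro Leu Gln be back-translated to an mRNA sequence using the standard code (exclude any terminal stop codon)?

768

Tyr: 2 codons.
Asn: 2 codons.
Met: 1 codon.
Cys: 2 codons.
His: 2 codons.
Pro: 4 codons.
Leu: 6 codons.
Gln: 2 codons.
2 × 2 × 1 × 2 × 2 × 4 × 6 × 2 = 768.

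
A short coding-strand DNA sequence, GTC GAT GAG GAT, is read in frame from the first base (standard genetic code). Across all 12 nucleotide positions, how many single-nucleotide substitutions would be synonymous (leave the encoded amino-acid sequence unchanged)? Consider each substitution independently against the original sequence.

Codon 1 (GTC, Val): 3 synonymous substitutions.
Codon 2 (GAT, Asp): 1 synonymous substitution.
Codon 3 (GAG, Glu): 1 synonymous substitution.
Codon 4 (GAT, Asp): 1 synonymous substitution.
Total: 3 + 1 + 1 + 1 = 6.

6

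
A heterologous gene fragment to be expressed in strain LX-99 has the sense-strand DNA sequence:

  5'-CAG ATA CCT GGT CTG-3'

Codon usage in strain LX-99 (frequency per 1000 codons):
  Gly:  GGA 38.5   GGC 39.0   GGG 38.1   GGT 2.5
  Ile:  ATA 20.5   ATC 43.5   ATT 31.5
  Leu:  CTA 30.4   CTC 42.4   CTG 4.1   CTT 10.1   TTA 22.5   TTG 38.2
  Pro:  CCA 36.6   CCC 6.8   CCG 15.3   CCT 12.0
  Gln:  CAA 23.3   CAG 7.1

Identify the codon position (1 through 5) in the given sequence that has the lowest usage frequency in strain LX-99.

Codon 1 CAG (Gln): 7.1 per 1000.
Codon 2 ATA (Ile): 20.5 per 1000.
Codon 3 CCT (Pro): 12.0 per 1000.
Codon 4 GGT (Gly): 2.5 per 1000.
Codon 5 CTG (Leu): 4.1 per 1000.
Lowest frequency is 2.5 at codon 4.

4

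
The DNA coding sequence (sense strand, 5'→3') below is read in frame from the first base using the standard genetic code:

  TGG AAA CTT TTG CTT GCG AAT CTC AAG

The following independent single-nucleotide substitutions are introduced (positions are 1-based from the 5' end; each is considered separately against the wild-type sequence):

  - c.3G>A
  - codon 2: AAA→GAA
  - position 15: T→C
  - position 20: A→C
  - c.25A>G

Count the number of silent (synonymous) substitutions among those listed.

1

Codon 1: TGG (Trp) → TGA (Stop) — nonsense.
Codon 2: AAA (Lys) → GAA (Glu) — missense.
Codon 5: CTT (Leu) → CTC (Leu) — synonymous.
Codon 7: AAT (Asn) → ACT (Thr) — missense.
Codon 9: AAG (Lys) → GAG (Glu) — missense.
Synonymous: 1 of 5.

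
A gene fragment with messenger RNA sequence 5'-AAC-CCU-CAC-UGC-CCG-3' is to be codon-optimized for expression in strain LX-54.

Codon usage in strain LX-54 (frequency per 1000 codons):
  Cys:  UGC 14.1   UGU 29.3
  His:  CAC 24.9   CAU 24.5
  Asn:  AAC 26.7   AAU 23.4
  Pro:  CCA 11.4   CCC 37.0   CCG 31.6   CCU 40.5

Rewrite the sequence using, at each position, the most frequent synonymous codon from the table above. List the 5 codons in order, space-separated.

AAC CCU CAC UGU CCU

Codon 1 (Asn): best is AAC at 26.7.
Codon 2 (Pro): best is CCU at 40.5.
Codon 3 (His): best is CAC at 24.9.
Codon 4 (Cys): best is UGU at 29.3.
Codon 5 (Pro): best is CCU at 40.5.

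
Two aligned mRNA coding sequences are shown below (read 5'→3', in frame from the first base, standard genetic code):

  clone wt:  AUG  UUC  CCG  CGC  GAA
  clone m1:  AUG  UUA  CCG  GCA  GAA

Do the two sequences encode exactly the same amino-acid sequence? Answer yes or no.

Codon 1: AUG Met / AUG Met — identical.
Codon 2: UUC Phe / UUA Leu — nonsynonymous.
Codon 3: CCG Pro / CCG Pro — identical.
Codon 4: CGC Arg / GCA Ala — nonsynonymous.
Codon 5: GAA Glu / GAA Glu — identical.
Nonsynonymous differences: 2 → different protein.

no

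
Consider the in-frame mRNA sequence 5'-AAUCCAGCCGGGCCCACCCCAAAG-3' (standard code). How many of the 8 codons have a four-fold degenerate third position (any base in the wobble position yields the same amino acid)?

6

Codon 1 AAU (Asn): third position 2-fold.
Codon 2 CCA (Pro): third position 4-fold.
Codon 3 GCC (Ala): third position 4-fold.
Codon 4 GGG (Gly): third position 4-fold.
Codon 5 CCC (Pro): third position 4-fold.
Codon 6 ACC (Thr): third position 4-fold.
Codon 7 CCA (Pro): third position 4-fold.
Codon 8 AAG (Lys): third position 2-fold.
Four-fold degenerate third positions: 6.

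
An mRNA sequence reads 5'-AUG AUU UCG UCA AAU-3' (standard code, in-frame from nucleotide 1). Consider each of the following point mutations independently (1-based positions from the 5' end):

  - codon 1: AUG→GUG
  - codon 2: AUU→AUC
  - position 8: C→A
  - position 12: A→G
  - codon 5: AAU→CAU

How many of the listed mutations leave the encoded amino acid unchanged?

Codon 1: AUG (Met) → GUG (Val) — missense.
Codon 2: AUU (Ile) → AUC (Ile) — synonymous.
Codon 3: UCG (Ser) → UAG (Stop) — nonsense.
Codon 4: UCA (Ser) → UCG (Ser) — synonymous.
Codon 5: AAU (Asn) → CAU (His) — missense.
Synonymous: 2 of 5.

2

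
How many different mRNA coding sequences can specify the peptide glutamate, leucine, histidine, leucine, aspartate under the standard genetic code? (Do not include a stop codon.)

288

Glu: 2 codons.
Leu: 6 codons.
His: 2 codons.
Leu: 6 codons.
Asp: 2 codons.
2 × 6 × 2 × 6 × 2 = 288.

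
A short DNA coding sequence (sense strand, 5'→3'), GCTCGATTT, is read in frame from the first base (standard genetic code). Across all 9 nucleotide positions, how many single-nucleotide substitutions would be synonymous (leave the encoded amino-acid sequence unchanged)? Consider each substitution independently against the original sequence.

Codon 1 (GCT, Ala): 3 synonymous substitutions.
Codon 2 (CGA, Arg): 4 synonymous substitutions.
Codon 3 (TTT, Phe): 1 synonymous substitution.
Total: 3 + 4 + 1 = 8.

8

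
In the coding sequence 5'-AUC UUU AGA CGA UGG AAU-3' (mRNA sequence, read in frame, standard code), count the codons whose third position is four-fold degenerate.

1

Codon 1 AUC (Ile): third position 3-fold.
Codon 2 UUU (Phe): third position 2-fold.
Codon 3 AGA (Arg): third position 2-fold.
Codon 4 CGA (Arg): third position 4-fold.
Codon 5 UGG (Trp): third position 1-fold.
Codon 6 AAU (Asn): third position 2-fold.
Four-fold degenerate third positions: 1.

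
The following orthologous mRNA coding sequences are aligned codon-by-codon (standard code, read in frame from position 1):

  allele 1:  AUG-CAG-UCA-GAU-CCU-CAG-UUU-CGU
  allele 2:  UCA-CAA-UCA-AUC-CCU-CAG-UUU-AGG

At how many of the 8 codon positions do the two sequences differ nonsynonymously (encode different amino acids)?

2

Codon 1: AUG Met / UCA Ser — nonsynonymous.
Codon 2: CAG Gln / CAA Gln — synonymous.
Codon 3: UCA Ser / UCA Ser — identical.
Codon 4: GAU Asp / AUC Ile — nonsynonymous.
Codon 5: CCU Pro / CCU Pro — identical.
Codon 6: CAG Gln / CAG Gln — identical.
Codon 7: UUU Phe / UUU Phe — identical.
Codon 8: CGU Arg / AGG Arg — synonymous.
Nonsynonymous differences: 2.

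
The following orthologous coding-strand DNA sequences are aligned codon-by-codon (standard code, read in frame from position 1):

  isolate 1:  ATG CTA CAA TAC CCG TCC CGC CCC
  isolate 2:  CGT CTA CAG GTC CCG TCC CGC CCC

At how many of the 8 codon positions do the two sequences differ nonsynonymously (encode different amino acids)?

Codon 1: ATG Met / CGT Arg — nonsynonymous.
Codon 2: CTA Leu / CTA Leu — identical.
Codon 3: CAA Gln / CAG Gln — synonymous.
Codon 4: TAC Tyr / GTC Val — nonsynonymous.
Codon 5: CCG Pro / CCG Pro — identical.
Codon 6: TCC Ser / TCC Ser — identical.
Codon 7: CGC Arg / CGC Arg — identical.
Codon 8: CCC Pro / CCC Pro — identical.
Nonsynonymous differences: 2.

2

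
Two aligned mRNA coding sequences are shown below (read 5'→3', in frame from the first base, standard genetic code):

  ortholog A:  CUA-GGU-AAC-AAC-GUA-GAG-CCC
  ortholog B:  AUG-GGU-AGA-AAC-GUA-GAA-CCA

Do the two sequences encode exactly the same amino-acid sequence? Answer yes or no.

Codon 1: CUA Leu / AUG Met — nonsynonymous.
Codon 2: GGU Gly / GGU Gly — identical.
Codon 3: AAC Asn / AGA Arg — nonsynonymous.
Codon 4: AAC Asn / AAC Asn — identical.
Codon 5: GUA Val / GUA Val — identical.
Codon 6: GAG Glu / GAA Glu — synonymous.
Codon 7: CCC Pro / CCA Pro — synonymous.
Nonsynonymous differences: 2 → different protein.

no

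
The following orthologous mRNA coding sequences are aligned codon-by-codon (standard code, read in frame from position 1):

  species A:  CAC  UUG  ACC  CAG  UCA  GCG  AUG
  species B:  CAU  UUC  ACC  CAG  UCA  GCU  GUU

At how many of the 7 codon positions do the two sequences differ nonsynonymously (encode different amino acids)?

2

Codon 1: CAC His / CAU His — synonymous.
Codon 2: UUG Leu / UUC Phe — nonsynonymous.
Codon 3: ACC Thr / ACC Thr — identical.
Codon 4: CAG Gln / CAG Gln — identical.
Codon 5: UCA Ser / UCA Ser — identical.
Codon 6: GCG Ala / GCU Ala — synonymous.
Codon 7: AUG Met / GUU Val — nonsynonymous.
Nonsynonymous differences: 2.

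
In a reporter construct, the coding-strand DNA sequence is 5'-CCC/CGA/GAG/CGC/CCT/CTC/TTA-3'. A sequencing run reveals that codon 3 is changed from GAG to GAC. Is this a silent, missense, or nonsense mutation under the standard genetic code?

Position 9 falls in codon 3: GAG → Glu.
After the substitution the codon is GAC → Asp.
Glu ≠ Asp, so this is a missense mutation.

missense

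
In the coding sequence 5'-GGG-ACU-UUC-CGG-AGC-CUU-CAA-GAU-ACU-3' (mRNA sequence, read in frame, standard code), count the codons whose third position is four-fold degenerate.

Codon 1 GGG (Gly): third position 4-fold.
Codon 2 ACU (Thr): third position 4-fold.
Codon 3 UUC (Phe): third position 2-fold.
Codon 4 CGG (Arg): third position 4-fold.
Codon 5 AGC (Ser): third position 2-fold.
Codon 6 CUU (Leu): third position 4-fold.
Codon 7 CAA (Gln): third position 2-fold.
Codon 8 GAU (Asp): third position 2-fold.
Codon 9 ACU (Thr): third position 4-fold.
Four-fold degenerate third positions: 5.

5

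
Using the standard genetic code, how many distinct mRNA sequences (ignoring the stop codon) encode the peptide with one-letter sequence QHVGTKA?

Gln: 2 codons.
His: 2 codons.
Val: 4 codons.
Gly: 4 codons.
Thr: 4 codons.
Lys: 2 codons.
Ala: 4 codons.
2 × 2 × 4 × 4 × 4 × 2 × 4 = 2048.

2048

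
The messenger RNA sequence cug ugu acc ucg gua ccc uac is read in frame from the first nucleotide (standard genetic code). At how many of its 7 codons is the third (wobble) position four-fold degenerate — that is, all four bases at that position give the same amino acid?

Codon 1 CUG (Leu): third position 4-fold.
Codon 2 UGU (Cys): third position 2-fold.
Codon 3 ACC (Thr): third position 4-fold.
Codon 4 UCG (Ser): third position 4-fold.
Codon 5 GUA (Val): third position 4-fold.
Codon 6 CCC (Pro): third position 4-fold.
Codon 7 UAC (Tyr): third position 2-fold.
Four-fold degenerate third positions: 5.

5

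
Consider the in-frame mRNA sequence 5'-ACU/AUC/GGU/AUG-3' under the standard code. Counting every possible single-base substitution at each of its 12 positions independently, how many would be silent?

8

Codon 1 (ACU, Thr): 3 synonymous substitutions.
Codon 2 (AUC, Ile): 2 synonymous substitutions.
Codon 3 (GGU, Gly): 3 synonymous substitutions.
Codon 4 (AUG, Met): 0 synonymous substitutions.
Total: 3 + 2 + 3 + 0 = 8.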